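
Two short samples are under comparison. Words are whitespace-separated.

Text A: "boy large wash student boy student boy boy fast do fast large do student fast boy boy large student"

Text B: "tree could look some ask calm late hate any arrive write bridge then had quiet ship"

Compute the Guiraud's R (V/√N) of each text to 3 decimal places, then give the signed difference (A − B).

-2.624

A: V=6, N=19, R=1.376
B: V=16, N=16, R=4.000
Difference = 1.376 − 4.000 = -2.624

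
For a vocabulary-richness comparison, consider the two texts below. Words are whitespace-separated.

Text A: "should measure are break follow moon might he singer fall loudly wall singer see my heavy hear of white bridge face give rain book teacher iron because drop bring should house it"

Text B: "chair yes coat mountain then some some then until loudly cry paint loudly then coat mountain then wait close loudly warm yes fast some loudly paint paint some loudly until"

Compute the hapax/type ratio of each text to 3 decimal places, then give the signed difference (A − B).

A: hapax=28, V=30, ratio=0.933
B: hapax=6, V=14, ratio=0.429
Difference = 0.933 − 0.429 = 0.504

0.504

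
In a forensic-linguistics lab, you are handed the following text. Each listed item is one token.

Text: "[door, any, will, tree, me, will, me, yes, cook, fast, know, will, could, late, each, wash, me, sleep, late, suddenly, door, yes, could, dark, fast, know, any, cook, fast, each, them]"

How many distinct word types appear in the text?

Distinct types: {any, cook, could, dark, door, each, fast, know, late, me, sleep, suddenly, them, tree, wash, will, yes}
V = 17

17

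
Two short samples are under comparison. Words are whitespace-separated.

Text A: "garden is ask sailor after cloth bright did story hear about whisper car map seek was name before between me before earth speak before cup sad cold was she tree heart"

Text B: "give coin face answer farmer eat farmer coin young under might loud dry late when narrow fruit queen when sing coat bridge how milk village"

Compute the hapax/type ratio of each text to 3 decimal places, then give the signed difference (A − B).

A: hapax=26, V=28, ratio=0.929
B: hapax=19, V=22, ratio=0.864
Difference = 0.929 − 0.864 = 0.065

0.065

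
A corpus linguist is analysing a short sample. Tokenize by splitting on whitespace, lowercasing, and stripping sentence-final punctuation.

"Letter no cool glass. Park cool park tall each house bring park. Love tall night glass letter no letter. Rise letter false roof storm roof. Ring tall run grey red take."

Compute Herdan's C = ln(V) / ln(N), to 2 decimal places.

N = 31, V = 20.
ln(V) = 2.995732, ln(N) = 3.433987
C = 2.995732 / 3.433987 = 0.87

0.87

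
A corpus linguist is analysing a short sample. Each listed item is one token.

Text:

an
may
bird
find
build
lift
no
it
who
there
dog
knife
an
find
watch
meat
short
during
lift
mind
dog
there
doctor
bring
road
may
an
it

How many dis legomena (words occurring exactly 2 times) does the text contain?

Frequencies: an:3, may:2, find:2, lift:2, it:2, there:2, dog:2, bird:1, build:1, no:1, who:1, knife:1, watch:1, meat:1, short:1, during:1, mind:1, doctor:1, bring:1, road:1
Words with frequency 2: dog, find, it, lift, may, there

6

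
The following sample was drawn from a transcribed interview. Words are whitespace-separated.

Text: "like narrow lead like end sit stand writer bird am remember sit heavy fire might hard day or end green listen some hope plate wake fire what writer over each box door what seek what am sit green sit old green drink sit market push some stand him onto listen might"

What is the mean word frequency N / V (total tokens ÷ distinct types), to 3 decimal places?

1.500

N = 51 tokens, V = 34 types.
Mean frequency = N / V = 51 / 34 = 1.500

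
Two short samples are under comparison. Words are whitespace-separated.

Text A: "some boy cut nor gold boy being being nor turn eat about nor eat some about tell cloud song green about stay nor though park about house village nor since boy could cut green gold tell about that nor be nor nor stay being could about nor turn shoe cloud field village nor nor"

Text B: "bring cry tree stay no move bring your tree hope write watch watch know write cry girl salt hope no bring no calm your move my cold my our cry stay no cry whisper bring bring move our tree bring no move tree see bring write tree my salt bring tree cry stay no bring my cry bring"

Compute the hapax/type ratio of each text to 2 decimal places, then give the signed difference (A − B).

0.06

A: hapax=9, V=24, ratio=0.38
B: hapax=6, V=19, ratio=0.32
Difference = 0.38 − 0.32 = 0.06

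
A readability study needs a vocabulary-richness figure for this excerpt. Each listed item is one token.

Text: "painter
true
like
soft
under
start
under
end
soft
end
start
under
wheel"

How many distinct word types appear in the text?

Distinct types: {end, like, painter, soft, start, true, under, wheel}
V = 8

8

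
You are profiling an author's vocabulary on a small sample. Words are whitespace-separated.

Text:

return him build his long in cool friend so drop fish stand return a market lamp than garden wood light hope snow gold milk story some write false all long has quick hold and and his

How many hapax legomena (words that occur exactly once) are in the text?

28

Frequencies: return:2, his:2, long:2, and:2, him:1, build:1, in:1, cool:1, friend:1, so:1, drop:1, fish:1, stand:1, a:1, market:1, lamp:1, than:1, garden:1, wood:1, light:1, … (12 more, each freq 1)
Hapax (freq=1): a, all, build, cool, drop, false, fish, friend, garden, gold, has, him, hold, hope, in, lamp, light, market, milk, quick, snow, so, some, stand, story, than, wood, write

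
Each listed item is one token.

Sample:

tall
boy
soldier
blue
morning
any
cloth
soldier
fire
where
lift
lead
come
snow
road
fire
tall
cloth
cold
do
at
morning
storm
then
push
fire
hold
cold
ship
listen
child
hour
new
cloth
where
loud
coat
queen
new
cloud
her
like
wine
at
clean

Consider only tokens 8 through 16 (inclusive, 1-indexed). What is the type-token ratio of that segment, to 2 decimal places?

Segment tokens 8–16: soldier, fire, where, lift, lead, come, snow, road, fire
Segment N = 9, segment V = 8.
TTR = 8 / 9 = 0.89

0.89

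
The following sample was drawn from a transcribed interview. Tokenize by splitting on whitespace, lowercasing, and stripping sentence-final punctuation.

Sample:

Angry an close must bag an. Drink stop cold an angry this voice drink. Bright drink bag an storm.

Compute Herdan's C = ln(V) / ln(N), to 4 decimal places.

0.8439

N = 19, V = 12.
ln(V) = 2.484907, ln(N) = 2.944439
C = 2.484907 / 2.944439 = 0.8439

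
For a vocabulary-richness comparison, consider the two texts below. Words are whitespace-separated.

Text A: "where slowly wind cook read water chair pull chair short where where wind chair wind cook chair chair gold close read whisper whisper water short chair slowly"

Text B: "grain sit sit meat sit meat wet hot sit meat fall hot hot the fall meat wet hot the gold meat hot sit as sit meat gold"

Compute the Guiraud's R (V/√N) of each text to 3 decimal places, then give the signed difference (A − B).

0.577

A: V=12, N=27, R=2.309
B: V=9, N=27, R=1.732
Difference = 2.309 − 1.732 = 0.577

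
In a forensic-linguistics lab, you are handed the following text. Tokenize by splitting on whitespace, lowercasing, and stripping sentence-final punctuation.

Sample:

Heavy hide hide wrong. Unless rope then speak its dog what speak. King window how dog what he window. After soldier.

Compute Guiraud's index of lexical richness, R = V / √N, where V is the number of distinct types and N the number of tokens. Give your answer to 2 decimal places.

3.49

N = 21, V = 16.
√N = 4.582576
R = 16 / 4.582576 = 3.49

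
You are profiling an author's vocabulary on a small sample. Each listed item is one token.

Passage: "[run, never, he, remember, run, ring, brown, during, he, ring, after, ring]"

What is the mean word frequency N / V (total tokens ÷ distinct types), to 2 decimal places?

1.50

N = 12 tokens, V = 8 types.
Mean frequency = N / V = 12 / 8 = 1.50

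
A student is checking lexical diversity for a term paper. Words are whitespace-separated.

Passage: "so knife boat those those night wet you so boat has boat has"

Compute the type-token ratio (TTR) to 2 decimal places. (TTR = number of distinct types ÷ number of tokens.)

N = 13 tokens, V = 8 types.
TTR = V / N = 8 / 13 = 0.62

0.62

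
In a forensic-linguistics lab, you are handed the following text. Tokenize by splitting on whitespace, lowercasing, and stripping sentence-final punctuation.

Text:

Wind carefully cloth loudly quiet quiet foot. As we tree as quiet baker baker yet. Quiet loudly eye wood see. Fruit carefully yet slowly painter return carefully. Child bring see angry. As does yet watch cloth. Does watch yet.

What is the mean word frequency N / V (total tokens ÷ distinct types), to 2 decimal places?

1.70

N = 39 tokens, V = 23 types.
Mean frequency = N / V = 39 / 23 = 1.70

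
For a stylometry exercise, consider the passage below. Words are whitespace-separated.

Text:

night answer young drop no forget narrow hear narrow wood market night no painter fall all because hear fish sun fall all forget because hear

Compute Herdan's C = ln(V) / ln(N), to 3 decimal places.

N = 25, V = 16.
ln(V) = 2.772589, ln(N) = 3.218876
C = 2.772589 / 3.218876 = 0.861

0.861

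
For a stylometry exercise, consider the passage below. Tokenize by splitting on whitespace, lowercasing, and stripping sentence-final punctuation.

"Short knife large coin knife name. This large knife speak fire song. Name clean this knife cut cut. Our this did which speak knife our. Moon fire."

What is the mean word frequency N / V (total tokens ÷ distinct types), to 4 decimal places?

1.8000

N = 27 tokens, V = 15 types.
Mean frequency = N / V = 27 / 15 = 1.8000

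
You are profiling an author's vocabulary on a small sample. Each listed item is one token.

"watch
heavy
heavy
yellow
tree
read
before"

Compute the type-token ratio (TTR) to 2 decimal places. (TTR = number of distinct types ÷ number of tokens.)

N = 7 tokens, V = 6 types.
TTR = V / N = 6 / 7 = 0.86

0.86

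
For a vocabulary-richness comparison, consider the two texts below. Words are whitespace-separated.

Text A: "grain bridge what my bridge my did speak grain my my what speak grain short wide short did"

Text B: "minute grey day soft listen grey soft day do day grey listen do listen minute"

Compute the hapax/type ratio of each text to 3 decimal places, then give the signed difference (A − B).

A: hapax=1, V=8, ratio=0.125
B: hapax=0, V=6, ratio=0.000
Difference = 0.125 − 0.000 = 0.125

0.125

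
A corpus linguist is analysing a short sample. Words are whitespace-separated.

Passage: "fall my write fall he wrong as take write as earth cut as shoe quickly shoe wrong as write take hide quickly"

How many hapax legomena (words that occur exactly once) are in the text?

Frequencies: as:4, write:3, fall:2, wrong:2, take:2, shoe:2, quickly:2, my:1, he:1, earth:1, cut:1, hide:1
Hapax (freq=1): cut, earth, he, hide, my

5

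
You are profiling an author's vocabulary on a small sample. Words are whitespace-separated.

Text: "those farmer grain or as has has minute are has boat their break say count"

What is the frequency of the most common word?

3

Frequencies: has:3, those:1, farmer:1, grain:1, or:1, as:1, minute:1, are:1, boat:1, their:1, break:1, say:1, count:1
Most common: 'has' with frequency 3.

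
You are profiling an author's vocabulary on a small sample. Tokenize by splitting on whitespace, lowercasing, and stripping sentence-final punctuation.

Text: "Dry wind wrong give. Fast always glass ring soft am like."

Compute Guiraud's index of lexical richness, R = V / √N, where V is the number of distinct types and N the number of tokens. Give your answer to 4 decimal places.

N = 11, V = 11.
√N = 3.316625
R = 11 / 3.316625 = 3.3166

3.3166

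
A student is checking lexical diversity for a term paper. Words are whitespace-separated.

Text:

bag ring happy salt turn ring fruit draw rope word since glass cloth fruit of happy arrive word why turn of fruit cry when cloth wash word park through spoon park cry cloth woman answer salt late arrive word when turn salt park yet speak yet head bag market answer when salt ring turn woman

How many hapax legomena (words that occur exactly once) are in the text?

12

Frequencies: salt:4, turn:4, word:4, ring:3, fruit:3, cloth:3, when:3, park:3, bag:2, happy:2, of:2, arrive:2, cry:2, woman:2, answer:2, yet:2, draw:1, rope:1, since:1, glass:1, … (8 more, each freq 1)
Hapax (freq=1): draw, glass, head, late, market, rope, since, speak, spoon, through, wash, why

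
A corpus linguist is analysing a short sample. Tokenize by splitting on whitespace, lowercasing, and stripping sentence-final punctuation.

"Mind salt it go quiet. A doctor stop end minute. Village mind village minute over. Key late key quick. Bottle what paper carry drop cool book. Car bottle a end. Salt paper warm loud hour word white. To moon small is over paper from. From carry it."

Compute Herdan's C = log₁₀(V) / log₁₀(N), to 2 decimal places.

N = 47, V = 33.
log₁₀(V) = 1.518514, log₁₀(N) = 1.672098
C = 1.518514 / 1.672098 = 0.91

0.91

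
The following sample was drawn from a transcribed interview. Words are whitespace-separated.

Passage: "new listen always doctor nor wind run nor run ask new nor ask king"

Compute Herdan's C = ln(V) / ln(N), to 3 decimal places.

N = 14, V = 9.
ln(V) = 2.197225, ln(N) = 2.639057
C = 2.197225 / 2.639057 = 0.833

0.833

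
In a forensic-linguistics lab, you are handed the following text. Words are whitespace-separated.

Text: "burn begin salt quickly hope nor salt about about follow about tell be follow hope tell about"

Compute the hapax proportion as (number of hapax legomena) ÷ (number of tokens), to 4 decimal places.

Frequencies: about:4, salt:2, hope:2, follow:2, tell:2, burn:1, begin:1, quickly:1, nor:1, be:1
Hapax count = 5; token count = 17.
Ratio = 5 / 17 = 0.2941

0.2941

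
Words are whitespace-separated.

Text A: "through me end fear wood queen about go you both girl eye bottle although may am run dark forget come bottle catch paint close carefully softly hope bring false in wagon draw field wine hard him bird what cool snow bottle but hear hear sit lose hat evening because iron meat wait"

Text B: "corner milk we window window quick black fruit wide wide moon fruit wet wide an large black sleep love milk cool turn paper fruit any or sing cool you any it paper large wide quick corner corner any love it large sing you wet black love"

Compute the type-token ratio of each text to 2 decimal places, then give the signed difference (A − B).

0.46

TTR(A) = 49/52 = 0.94
TTR(B) = 22/46 = 0.48
Difference = 0.94 − 0.48 = 0.46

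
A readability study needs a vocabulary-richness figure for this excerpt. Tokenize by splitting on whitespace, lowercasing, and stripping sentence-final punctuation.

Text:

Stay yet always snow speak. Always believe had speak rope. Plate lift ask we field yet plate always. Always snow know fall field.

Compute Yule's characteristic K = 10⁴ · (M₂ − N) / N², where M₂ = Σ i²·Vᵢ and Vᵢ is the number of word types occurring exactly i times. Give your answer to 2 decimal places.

Frequencies: always:4, yet:2, snow:2, speak:2, plate:2, field:2, stay:1, believe:1, had:1, rope:1, lift:1, ask:1, we:1, know:1, fall:1
N = 23. Frequency spectrum: V_1=9, V_2=5, V_4=1
M₂ = 1²·9 + 2²·5 + 4²·1 = 45
K = 10000 × (45 − 23) / 23² = 415.88

415.88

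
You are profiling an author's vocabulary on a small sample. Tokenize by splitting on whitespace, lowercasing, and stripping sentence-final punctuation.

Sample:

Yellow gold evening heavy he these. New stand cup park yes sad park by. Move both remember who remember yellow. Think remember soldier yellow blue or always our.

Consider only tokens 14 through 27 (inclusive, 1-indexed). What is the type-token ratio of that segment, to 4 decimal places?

0.7857

Segment tokens 14–27: by, move, both, remember, who, remember, yellow, think, remember, soldier, yellow, blue, or, always
Segment N = 14, segment V = 11.
TTR = 11 / 14 = 0.7857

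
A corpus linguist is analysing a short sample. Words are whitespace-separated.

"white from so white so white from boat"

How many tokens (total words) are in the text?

8

Tokens: white, from, so, white, so, white, from, boat
N = 8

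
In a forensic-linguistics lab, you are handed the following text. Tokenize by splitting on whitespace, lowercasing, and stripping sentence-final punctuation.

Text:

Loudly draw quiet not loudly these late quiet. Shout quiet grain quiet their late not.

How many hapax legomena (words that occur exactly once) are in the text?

5

Frequencies: quiet:4, loudly:2, not:2, late:2, draw:1, these:1, shout:1, grain:1, their:1
Hapax (freq=1): draw, grain, shout, their, these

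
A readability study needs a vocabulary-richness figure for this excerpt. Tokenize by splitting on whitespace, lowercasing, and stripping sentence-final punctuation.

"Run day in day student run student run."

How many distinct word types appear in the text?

Distinct types: {day, in, run, student}
V = 4

4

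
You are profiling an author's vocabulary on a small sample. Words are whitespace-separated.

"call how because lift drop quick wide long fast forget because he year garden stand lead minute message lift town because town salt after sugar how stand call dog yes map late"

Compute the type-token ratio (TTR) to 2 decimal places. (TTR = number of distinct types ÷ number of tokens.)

0.78

N = 32 tokens, V = 25 types.
TTR = V / N = 25 / 32 = 0.78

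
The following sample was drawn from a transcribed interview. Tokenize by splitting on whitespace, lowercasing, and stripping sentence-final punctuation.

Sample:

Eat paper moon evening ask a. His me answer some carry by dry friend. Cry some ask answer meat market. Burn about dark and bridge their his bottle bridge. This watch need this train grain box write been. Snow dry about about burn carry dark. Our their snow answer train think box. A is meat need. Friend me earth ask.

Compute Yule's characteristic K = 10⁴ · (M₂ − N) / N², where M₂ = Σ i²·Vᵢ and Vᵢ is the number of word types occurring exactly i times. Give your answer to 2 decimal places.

Frequencies: ask:3, answer:3, about:3, a:2, his:2, me:2, some:2, carry:2, dry:2, friend:2, meat:2, burn:2, dark:2, bridge:2, their:2, this:2, need:2, train:2, box:2, snow:2, … (17 more, each freq 1)
N = 60. Frequency spectrum: V_1=17, V_2=17, V_3=3
M₂ = 1²·17 + 2²·17 + 3²·3 = 112
K = 10000 × (112 − 60) / 60² = 144.44

144.44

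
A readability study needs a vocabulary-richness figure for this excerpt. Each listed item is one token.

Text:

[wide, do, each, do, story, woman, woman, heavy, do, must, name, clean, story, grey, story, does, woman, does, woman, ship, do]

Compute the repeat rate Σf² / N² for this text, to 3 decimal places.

0.120

Frequencies: do:4, woman:4, story:3, does:2, wide:1, each:1, heavy:1, must:1, name:1, clean:1, grey:1, ship:1
Σf² = 53; N² = 441
Repeat rate = 53 / 441 = 0.120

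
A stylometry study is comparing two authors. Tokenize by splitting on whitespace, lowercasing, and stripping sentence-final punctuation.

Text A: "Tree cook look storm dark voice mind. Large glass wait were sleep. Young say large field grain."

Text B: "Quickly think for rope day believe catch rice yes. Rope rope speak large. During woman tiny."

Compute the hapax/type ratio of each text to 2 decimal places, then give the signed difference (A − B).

A: hapax=15, V=16, ratio=0.94
B: hapax=13, V=14, ratio=0.93
Difference = 0.94 − 0.93 = 0.01

0.01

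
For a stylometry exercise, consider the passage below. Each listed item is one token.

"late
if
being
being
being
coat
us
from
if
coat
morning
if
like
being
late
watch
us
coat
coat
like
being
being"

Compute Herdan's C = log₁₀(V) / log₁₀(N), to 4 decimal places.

N = 22, V = 9.
log₁₀(V) = 0.954243, log₁₀(N) = 1.342423
C = 0.954243 / 1.342423 = 0.7108

0.7108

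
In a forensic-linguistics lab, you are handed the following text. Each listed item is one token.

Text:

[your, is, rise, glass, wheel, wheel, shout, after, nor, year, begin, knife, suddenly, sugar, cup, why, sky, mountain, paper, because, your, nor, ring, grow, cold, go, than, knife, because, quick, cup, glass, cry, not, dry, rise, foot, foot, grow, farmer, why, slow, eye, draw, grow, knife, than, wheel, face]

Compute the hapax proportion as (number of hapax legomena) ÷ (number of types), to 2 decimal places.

Frequencies: wheel:3, knife:3, grow:3, your:2, rise:2, glass:2, nor:2, cup:2, why:2, because:2, than:2, foot:2, is:1, shout:1, after:1, year:1, begin:1, suddenly:1, sugar:1, sky:1, … (14 more, each freq 1)
Hapax count = 22; type count = 34.
Ratio = 22 / 34 = 0.65

0.65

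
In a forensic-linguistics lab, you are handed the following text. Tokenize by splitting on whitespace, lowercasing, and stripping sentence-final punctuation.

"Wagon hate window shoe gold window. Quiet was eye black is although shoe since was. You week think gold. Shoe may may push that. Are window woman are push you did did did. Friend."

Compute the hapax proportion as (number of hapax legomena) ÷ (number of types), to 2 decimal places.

Frequencies: window:3, shoe:3, did:3, gold:2, was:2, you:2, may:2, push:2, are:2, wagon:1, hate:1, quiet:1, eye:1, black:1, is:1, although:1, since:1, week:1, think:1, that:1, … (2 more, each freq 1)
Hapax count = 13; type count = 22.
Ratio = 13 / 22 = 0.59

0.59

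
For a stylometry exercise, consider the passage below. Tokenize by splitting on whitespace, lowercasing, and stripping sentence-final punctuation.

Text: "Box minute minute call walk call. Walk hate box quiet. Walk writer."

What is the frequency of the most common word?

3

Frequencies: walk:3, box:2, minute:2, call:2, hate:1, quiet:1, writer:1
Most common: 'walk' with frequency 3.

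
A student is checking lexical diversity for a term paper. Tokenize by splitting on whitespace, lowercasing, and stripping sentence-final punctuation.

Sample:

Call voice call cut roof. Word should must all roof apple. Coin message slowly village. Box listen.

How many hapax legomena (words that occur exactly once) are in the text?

13

Frequencies: call:2, roof:2, voice:1, cut:1, word:1, should:1, must:1, all:1, apple:1, coin:1, message:1, slowly:1, village:1, box:1, listen:1
Hapax (freq=1): all, apple, box, coin, cut, listen, message, must, should, slowly, village, voice, word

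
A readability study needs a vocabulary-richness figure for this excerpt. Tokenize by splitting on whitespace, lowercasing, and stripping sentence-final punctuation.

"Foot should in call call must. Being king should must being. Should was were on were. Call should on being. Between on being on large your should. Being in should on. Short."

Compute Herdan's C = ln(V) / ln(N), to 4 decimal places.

0.7615

N = 32, V = 14.
ln(V) = 2.639057, ln(N) = 3.465736
C = 2.639057 / 3.465736 = 0.7615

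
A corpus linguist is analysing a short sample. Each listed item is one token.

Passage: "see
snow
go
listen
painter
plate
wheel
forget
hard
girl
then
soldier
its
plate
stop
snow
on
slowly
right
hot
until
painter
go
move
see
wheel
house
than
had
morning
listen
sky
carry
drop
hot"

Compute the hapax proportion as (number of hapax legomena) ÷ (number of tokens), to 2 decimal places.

0.54

Frequencies: see:2, snow:2, go:2, listen:2, painter:2, plate:2, wheel:2, hot:2, forget:1, hard:1, girl:1, then:1, soldier:1, its:1, stop:1, on:1, slowly:1, right:1, until:1, move:1, … (7 more, each freq 1)
Hapax count = 19; token count = 35.
Ratio = 19 / 35 = 0.54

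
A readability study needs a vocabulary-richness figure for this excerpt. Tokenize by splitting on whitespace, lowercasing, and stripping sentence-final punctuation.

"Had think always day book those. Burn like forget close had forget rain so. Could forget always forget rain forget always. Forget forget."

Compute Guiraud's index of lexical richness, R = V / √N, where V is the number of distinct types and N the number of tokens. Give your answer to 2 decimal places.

N = 23, V = 13.
√N = 4.795832
R = 13 / 4.795832 = 2.71

2.71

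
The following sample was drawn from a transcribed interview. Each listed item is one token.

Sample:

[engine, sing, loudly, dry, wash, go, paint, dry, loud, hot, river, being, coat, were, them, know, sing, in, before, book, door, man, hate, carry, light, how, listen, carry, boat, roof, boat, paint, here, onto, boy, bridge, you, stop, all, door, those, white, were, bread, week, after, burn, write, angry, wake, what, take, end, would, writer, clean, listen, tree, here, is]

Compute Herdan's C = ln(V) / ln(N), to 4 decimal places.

N = 60, V = 51.
ln(V) = 3.931826, ln(N) = 4.094345
C = 3.931826 / 4.094345 = 0.9603

0.9603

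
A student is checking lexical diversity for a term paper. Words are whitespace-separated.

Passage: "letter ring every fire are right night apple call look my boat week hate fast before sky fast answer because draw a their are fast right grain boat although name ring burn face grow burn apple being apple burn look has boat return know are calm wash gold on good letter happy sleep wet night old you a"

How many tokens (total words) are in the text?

Tokens: letter, ring, every, fire, are, right, night, apple, call, look, my, boat, week, hate, fast, before, sky, fast, answer, because, draw, a, their, are, fast, right, grain, boat, although, name, ring, burn, face, grow, burn, apple, being, apple, burn, look, has, boat, return, know, are, calm, wash, gold, on, good, letter, happy, sleep, wet, night, old, you, a
N = 58

58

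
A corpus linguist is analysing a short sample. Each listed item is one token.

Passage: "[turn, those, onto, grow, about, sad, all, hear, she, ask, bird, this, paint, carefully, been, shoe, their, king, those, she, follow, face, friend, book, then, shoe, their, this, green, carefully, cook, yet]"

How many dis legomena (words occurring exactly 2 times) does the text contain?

6

Frequencies: those:2, she:2, this:2, carefully:2, shoe:2, their:2, turn:1, onto:1, grow:1, about:1, sad:1, all:1, hear:1, ask:1, bird:1, paint:1, been:1, king:1, follow:1, face:1, … (6 more, each freq 1)
Words with frequency 2: carefully, she, shoe, their, this, those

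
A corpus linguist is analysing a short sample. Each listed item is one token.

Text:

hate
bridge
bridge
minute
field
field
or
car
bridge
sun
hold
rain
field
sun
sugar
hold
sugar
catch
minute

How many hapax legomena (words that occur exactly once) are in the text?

5

Frequencies: bridge:3, field:3, minute:2, sun:2, hold:2, sugar:2, hate:1, or:1, car:1, rain:1, catch:1
Hapax (freq=1): car, catch, hate, or, rain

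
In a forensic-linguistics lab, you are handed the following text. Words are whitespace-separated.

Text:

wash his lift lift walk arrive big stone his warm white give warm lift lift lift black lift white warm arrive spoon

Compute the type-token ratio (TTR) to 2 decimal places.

0.55

N = 22 tokens, V = 12 types.
TTR = V / N = 12 / 22 = 0.55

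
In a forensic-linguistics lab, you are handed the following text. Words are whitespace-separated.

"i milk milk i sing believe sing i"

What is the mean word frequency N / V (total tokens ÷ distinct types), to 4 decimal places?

2.0000

N = 8 tokens, V = 4 types.
Mean frequency = N / V = 8 / 4 = 2.0000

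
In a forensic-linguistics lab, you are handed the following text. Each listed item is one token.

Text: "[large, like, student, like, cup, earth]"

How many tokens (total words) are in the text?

6

Tokens: large, like, student, like, cup, earth
N = 6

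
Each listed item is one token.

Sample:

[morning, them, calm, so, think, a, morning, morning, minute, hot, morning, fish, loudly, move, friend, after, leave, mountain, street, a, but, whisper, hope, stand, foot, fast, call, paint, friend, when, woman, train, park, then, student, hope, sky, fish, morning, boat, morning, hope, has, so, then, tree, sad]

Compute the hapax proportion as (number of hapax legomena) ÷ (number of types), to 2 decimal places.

0.80

Frequencies: morning:6, hope:3, so:2, a:2, fish:2, friend:2, then:2, them:1, calm:1, think:1, minute:1, hot:1, loudly:1, move:1, after:1, leave:1, mountain:1, street:1, but:1, whisper:1, … (15 more, each freq 1)
Hapax count = 28; type count = 35.
Ratio = 28 / 35 = 0.80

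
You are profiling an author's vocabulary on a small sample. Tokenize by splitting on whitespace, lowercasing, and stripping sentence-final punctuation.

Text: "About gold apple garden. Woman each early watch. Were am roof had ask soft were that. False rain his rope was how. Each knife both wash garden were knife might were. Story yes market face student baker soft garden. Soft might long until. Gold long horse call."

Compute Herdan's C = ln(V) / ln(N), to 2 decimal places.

0.92

N = 47, V = 35.
ln(V) = 3.555348, ln(N) = 3.850148
C = 3.555348 / 3.850148 = 0.92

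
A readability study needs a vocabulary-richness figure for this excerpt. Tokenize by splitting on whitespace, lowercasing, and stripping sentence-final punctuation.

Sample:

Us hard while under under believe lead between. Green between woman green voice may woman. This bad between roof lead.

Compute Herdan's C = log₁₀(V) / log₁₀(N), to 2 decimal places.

N = 20, V = 14.
log₁₀(V) = 1.146128, log₁₀(N) = 1.301030
C = 1.146128 / 1.301030 = 0.88

0.88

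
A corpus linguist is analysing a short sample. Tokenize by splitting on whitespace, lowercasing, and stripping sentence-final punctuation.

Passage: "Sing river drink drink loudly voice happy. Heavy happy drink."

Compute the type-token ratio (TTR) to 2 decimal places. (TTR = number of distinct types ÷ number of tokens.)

N = 10 tokens, V = 7 types.
TTR = V / N = 7 / 10 = 0.70

0.70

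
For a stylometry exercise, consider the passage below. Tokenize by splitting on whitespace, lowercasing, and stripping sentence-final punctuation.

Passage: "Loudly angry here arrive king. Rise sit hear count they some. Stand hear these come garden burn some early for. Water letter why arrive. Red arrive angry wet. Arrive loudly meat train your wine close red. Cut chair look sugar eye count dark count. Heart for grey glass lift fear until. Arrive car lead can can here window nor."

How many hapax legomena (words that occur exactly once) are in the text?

Frequencies: arrive:5, count:3, loudly:2, angry:2, here:2, hear:2, some:2, for:2, red:2, can:2, king:1, rise:1, sit:1, they:1, stand:1, these:1, come:1, garden:1, burn:1, early:1, … (25 more, each freq 1)
Hapax (freq=1): burn, car, chair, close, come, cut, dark, early, eye, fear, garden, glass, grey, heart, king, lead, letter, lift, look, meat, nor, rise, sit, stand, sugar, these, they, train, until, water, wet, why, window, wine, your

35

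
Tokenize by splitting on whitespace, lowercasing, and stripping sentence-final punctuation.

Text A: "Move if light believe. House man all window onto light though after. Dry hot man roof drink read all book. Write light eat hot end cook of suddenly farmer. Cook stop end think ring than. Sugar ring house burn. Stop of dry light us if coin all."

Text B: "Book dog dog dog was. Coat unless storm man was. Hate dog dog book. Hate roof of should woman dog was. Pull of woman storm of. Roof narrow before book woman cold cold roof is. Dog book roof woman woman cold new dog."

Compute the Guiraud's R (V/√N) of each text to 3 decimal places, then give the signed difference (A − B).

A: V=32, N=47, R=4.668
B: V=18, N=43, R=2.745
Difference = 4.668 − 2.745 = 1.923

1.923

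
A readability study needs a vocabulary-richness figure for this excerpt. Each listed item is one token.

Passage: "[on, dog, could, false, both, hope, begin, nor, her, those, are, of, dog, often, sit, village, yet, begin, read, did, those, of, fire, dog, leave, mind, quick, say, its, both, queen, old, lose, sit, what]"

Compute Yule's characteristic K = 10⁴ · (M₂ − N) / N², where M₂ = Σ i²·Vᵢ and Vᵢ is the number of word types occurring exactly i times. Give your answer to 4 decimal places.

Frequencies: dog:3, both:2, begin:2, those:2, of:2, sit:2, on:1, could:1, false:1, hope:1, nor:1, her:1, are:1, often:1, village:1, yet:1, read:1, did:1, fire:1, leave:1, … (8 more, each freq 1)
N = 35. Frequency spectrum: V_1=22, V_2=5, V_3=1
M₂ = 1²·22 + 2²·5 + 3²·1 = 51
K = 10000 × (51 − 35) / 35² = 130.6122

130.6122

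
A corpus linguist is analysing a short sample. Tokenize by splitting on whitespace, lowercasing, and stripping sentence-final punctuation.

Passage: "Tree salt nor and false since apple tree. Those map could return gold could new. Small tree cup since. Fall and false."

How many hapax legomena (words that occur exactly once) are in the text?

Frequencies: tree:3, and:2, false:2, since:2, could:2, salt:1, nor:1, apple:1, those:1, map:1, return:1, gold:1, new:1, small:1, cup:1, fall:1
Hapax (freq=1): apple, cup, fall, gold, map, new, nor, return, salt, small, those

11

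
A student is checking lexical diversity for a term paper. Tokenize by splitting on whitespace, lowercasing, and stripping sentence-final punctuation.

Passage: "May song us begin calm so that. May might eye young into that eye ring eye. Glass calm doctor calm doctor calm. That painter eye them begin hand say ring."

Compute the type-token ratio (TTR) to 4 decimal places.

0.6000

N = 30 tokens, V = 18 types.
TTR = V / N = 18 / 30 = 0.6000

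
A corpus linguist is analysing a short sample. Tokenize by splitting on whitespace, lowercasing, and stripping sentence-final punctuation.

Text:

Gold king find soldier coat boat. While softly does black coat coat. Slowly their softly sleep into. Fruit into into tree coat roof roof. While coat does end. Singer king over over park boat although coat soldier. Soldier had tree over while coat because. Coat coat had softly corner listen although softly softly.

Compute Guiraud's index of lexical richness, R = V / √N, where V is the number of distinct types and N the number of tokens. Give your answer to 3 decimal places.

N = 53, V = 26.
√N = 7.280110
R = 26 / 7.280110 = 3.571

3.571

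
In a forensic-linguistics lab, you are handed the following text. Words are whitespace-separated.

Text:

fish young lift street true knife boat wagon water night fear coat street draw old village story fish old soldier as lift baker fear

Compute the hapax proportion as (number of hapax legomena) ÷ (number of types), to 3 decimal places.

0.737

Frequencies: fish:2, lift:2, street:2, fear:2, old:2, young:1, true:1, knife:1, boat:1, wagon:1, water:1, night:1, coat:1, draw:1, village:1, story:1, soldier:1, as:1, baker:1
Hapax count = 14; type count = 19.
Ratio = 14 / 19 = 0.737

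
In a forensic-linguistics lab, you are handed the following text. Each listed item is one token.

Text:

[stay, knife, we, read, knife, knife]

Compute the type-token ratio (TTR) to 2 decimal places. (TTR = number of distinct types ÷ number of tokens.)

0.67

N = 6 tokens, V = 4 types.
TTR = V / N = 4 / 6 = 0.67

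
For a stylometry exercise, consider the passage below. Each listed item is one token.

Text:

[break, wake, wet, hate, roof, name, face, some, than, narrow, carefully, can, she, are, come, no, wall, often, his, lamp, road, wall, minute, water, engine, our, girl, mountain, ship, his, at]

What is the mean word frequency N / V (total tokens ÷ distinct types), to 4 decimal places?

N = 31 tokens, V = 29 types.
Mean frequency = N / V = 31 / 29 = 1.0690

1.0690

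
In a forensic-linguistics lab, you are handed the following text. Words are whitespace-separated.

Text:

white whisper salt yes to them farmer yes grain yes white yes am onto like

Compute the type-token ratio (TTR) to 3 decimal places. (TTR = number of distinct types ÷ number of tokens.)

0.733

N = 15 tokens, V = 11 types.
TTR = V / N = 11 / 15 = 0.733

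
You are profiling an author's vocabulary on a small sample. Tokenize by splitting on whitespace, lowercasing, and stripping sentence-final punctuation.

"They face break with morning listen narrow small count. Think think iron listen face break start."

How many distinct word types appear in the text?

Distinct types: {break, count, face, iron, listen, morning, narrow, small, start, they, think, with}
V = 12

12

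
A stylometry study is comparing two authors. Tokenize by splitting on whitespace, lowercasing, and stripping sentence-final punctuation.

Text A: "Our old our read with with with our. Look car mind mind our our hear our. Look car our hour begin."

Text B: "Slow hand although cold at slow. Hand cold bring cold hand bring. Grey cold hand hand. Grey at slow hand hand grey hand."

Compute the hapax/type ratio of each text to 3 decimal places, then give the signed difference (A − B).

A: hapax=5, V=10, ratio=0.500
B: hapax=1, V=7, ratio=0.143
Difference = 0.500 − 0.143 = 0.357

0.357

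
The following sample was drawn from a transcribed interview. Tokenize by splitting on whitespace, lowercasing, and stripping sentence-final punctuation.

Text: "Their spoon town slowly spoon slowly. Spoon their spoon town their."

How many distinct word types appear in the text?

4

Distinct types: {slowly, spoon, their, town}
V = 4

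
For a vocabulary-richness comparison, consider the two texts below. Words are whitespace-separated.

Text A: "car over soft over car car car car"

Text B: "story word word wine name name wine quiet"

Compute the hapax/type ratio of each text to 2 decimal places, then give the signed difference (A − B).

A: hapax=1, V=3, ratio=0.33
B: hapax=2, V=5, ratio=0.40
Difference = 0.33 − 0.40 = -0.07

-0.07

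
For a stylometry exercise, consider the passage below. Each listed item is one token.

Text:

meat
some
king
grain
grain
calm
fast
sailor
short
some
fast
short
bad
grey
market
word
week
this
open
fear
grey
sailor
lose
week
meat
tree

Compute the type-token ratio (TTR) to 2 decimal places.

N = 26 tokens, V = 18 types.
TTR = V / N = 18 / 26 = 0.69

0.69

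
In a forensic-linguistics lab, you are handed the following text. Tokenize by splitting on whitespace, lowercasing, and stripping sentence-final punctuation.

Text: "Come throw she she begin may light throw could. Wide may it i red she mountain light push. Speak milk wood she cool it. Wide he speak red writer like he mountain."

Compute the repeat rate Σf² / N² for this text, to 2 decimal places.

0.06

Frequencies: she:4, throw:2, may:2, light:2, wide:2, it:2, red:2, mountain:2, speak:2, he:2, come:1, begin:1, could:1, i:1, push:1, milk:1, wood:1, cool:1, writer:1, like:1
Σf² = 62; N² = 1024
Repeat rate = 62 / 1024 = 0.06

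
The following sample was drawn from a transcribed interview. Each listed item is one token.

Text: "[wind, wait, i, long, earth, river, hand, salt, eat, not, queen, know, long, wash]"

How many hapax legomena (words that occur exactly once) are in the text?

12

Frequencies: long:2, wind:1, wait:1, i:1, earth:1, river:1, hand:1, salt:1, eat:1, not:1, queen:1, know:1, wash:1
Hapax (freq=1): earth, eat, hand, i, know, not, queen, river, salt, wait, wash, wind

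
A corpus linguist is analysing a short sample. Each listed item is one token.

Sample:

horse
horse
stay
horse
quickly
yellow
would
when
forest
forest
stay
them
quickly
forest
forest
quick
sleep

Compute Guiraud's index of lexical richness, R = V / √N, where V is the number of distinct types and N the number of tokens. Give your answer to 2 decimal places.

N = 17, V = 10.
√N = 4.123106
R = 10 / 4.123106 = 2.43

2.43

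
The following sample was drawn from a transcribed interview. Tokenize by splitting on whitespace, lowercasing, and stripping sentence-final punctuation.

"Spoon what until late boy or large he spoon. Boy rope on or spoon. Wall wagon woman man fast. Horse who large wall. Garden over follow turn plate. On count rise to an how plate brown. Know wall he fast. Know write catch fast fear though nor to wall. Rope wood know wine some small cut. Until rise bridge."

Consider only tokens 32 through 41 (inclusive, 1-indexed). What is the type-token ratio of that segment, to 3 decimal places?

0.900

Segment tokens 32–41: to, an, how, plate, brown, know, wall, he, fast, know
Segment N = 10, segment V = 9.
TTR = 9 / 10 = 0.900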